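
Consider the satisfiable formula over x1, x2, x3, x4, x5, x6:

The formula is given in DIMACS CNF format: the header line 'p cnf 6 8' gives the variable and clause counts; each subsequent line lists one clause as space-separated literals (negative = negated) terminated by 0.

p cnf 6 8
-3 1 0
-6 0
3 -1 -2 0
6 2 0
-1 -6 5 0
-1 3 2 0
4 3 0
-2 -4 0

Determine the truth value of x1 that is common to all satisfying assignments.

True

Suppose x1 = False.
The clause (¬x3) is unit, so x3 = False.
The clause (¬x6) is unit, so x6 = False.
The clause (x2) is unit, so x2 = True.
The clause (x4) is unit, so x4 = True.
That conflicts with the unit clause (¬x4).
So every satisfying assignment has x1 = True.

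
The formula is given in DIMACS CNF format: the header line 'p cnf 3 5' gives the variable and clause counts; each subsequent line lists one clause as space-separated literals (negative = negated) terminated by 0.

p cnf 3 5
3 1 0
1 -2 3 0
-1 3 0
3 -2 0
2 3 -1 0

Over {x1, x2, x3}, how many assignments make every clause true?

4

There are 2^3 = 8 truth assignments over (x1, x2, x3).
Check each against the 5 clauses (columns in the order x1, x2, x3):
  F F F  ✗ fails (x3 ∨ x1)
  F F T  ✓ satisfies all
  F T F  ✗ fails (x3 ∨ x1)
  F T T  ✓ satisfies all
  T F F  ✗ fails (¬x1 ∨ x3)
  T F T  ✓ satisfies all
  T T F  ✗ fails (¬x1 ∨ x3)
  T T T  ✓ satisfies all
4 of the 8 rows are models.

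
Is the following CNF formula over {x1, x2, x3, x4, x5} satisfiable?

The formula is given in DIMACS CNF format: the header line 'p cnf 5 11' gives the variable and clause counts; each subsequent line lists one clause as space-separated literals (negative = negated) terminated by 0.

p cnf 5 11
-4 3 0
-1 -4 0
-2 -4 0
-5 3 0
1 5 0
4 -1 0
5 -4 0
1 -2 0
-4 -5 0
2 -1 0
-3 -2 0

Yes, satisfiable

Suppose x4 = False.
The clause (¬x1) is unit, so x1 = False.
The clause (x5) is unit, so x5 = True.
The clause (x3) is unit, so x3 = True.
The clause (¬x2) is unit, so x2 = False.
Every clause now holds.
A satisfying assignment: x1=False,  x2=False,  x3=True,  x4=False,  x5=True.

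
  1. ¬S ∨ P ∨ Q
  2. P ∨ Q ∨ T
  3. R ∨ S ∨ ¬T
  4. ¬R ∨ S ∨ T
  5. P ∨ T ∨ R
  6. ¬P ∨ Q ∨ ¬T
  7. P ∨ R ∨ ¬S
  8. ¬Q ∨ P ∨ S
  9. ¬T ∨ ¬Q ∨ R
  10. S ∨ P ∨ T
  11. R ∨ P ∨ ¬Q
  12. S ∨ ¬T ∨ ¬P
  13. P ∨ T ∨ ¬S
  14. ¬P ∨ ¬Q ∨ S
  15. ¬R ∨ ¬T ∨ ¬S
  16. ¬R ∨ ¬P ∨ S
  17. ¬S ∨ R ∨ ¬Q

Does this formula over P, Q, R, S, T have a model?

Branch on S: set S = False.
Branch on R: set R = False.
(¬T) alone gives T = False.
(P) alone gives P = True.
(¬Q) alone gives Q = False.
This assignment satisfies each clause.
A satisfying assignment: P=True; Q=False; R=False; S=False; T=False.

Satisfiable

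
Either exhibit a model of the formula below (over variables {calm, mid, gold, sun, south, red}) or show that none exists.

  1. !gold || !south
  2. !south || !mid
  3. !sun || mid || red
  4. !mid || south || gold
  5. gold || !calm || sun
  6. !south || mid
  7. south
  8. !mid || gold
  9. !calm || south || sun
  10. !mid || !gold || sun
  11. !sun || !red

(south) alone gives south = true.
(!gold) alone gives gold = false.
(!mid) alone gives mid = false.
But (mid) is also a unit clause — contradiction.

UNSATISFIABLE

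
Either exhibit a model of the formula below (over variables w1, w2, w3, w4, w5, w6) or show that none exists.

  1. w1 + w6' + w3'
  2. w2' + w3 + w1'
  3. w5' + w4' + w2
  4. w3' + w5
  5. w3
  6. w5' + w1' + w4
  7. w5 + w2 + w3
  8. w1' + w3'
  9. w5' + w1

Unit clause (w3) forces w3 = 1.
Unit clause (w5) forces w5 = 1.
Unit clause (w1') forces w1 = 0.
That conflicts with the unit clause (w1).

UNSATISFIABLE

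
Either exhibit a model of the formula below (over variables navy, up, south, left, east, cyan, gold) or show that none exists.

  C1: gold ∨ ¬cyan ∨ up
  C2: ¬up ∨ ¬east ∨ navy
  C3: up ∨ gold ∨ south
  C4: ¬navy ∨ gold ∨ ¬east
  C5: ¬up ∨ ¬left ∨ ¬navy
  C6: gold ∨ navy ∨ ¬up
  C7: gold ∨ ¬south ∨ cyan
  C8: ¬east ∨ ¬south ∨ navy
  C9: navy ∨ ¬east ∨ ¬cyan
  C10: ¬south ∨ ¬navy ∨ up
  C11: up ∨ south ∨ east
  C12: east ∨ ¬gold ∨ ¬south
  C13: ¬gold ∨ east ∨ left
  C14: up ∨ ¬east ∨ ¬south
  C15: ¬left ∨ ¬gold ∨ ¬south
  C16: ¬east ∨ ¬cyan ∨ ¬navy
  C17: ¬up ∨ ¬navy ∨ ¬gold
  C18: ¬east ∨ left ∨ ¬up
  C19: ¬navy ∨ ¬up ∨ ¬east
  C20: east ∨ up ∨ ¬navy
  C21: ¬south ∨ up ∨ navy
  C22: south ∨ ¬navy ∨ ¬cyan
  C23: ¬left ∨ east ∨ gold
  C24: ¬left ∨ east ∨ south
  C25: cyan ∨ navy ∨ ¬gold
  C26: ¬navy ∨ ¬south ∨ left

Suppose gold = False.
Suppose cyan = False.
From the singleton clause (¬south), south = False.
From the singleton clause (up), up = True.
From the singleton clause (navy), navy = True.
From the singleton clause (¬east), east = False.
From the singleton clause (¬left), left = False.
All clauses are satisfied.

navy ↦ True,  up ↦ True,  south ↦ False,  left ↦ False,  east ↦ False,  cyan ↦ False,  gold ↦ False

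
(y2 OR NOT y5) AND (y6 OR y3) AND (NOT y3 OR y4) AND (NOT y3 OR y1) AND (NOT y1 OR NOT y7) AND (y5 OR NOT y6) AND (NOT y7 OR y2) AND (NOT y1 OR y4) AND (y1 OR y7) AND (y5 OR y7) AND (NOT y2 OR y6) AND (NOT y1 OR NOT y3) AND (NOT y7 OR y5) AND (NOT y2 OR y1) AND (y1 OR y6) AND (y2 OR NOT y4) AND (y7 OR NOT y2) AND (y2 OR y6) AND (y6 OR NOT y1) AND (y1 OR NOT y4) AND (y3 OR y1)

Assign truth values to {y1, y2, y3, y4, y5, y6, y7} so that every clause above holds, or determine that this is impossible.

UNSATISFIABLE

Branch on y2: set y2 = true.
Unit clause (y6) forces y6 = true.
Unit clause (y5) forces y5 = true.
Unit clause (y1) forces y1 = true.
Unit clause (NOT y7) forces y7 = false.
That conflicts with the unit clause (y7).
Undo y2 and try y2 = false.
Unit clause (NOT y5) forces y5 = false.
Unit clause (NOT y6) forces y6 = false.
That conflicts with the unit clause (y6).
Either choice for y2 ends in contradiction.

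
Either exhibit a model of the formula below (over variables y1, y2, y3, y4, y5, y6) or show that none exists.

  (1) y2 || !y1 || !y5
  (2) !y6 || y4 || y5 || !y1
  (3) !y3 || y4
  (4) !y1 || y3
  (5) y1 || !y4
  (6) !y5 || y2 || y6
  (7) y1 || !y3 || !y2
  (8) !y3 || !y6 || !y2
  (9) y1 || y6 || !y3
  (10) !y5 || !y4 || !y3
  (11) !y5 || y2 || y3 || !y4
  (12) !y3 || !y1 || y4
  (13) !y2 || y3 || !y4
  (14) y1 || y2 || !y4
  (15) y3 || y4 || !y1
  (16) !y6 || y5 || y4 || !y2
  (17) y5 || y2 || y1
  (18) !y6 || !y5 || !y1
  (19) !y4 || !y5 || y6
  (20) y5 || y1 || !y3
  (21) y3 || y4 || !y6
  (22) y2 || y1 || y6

y1: true; y2: false; y3: true; y4: true; y5: false; y6: false

Try y3 = true.
The clause (y4) is unit, so y4 = true.
The clause (y1) is unit, so y1 = true.
The clause (!y5) is unit, so y5 = false.
Try y6 = false.
Every clause is now satisfied; y2 is unconstrained.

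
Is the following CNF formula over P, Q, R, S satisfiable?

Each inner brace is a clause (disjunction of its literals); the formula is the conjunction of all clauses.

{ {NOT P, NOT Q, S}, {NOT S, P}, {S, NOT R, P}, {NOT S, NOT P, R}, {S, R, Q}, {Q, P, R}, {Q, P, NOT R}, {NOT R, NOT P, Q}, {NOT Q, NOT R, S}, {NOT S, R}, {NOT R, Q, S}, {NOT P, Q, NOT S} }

Yes, satisfiable

Branch on S: set S = false.
Branch on P: set P = false.
(NOT R) alone gives R = false.
(Q) alone gives Q = true.
Every clause now holds.
A satisfying assignment: P=false,  Q=true,  R=false,  S=false.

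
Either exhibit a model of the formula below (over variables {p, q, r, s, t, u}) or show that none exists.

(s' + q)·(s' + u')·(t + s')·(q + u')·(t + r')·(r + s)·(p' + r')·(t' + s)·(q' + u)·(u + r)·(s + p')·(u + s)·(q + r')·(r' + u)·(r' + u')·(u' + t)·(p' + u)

UNSATISFIABLE

Suppose s = 0.
(r) alone gives r = 1.
(t) alone gives t = 1.
But (t') is also a unit clause — contradiction.
Backtrack on s: now try s = 1.
(q) alone gives q = 1.
(u') alone gives u = 0.
But (u) is also a unit clause — contradiction.
Neither s = 1 nor s = 0 works.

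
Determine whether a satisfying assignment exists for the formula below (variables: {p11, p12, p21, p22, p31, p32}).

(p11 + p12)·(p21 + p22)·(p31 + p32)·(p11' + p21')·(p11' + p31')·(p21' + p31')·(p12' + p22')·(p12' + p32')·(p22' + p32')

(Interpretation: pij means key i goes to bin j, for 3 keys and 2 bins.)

Unsatisfiable

Branch on p11: set p11 = 1.
The clause (p21') is unit, so p21 = 0.
The clause (p22) is unit, so p22 = 1.
The clause (p31') is unit, so p31 = 0.
The clause (p32) is unit, so p32 = 1.
Now (p32') is unsatisfied and unit — conflict.
Undo p11 and try p11 = 0.
The clause (p12) is unit, so p12 = 1.
The clause (p22') is unit, so p22 = 0.
The clause (p21) is unit, so p21 = 1.
The clause (p31') is unit, so p31 = 0.
The clause (p32) is unit, so p32 = 1.
Now (p32') is unsatisfied and unit — conflict.
Both values of p11 lead to a conflict.
No assignment satisfies every clause.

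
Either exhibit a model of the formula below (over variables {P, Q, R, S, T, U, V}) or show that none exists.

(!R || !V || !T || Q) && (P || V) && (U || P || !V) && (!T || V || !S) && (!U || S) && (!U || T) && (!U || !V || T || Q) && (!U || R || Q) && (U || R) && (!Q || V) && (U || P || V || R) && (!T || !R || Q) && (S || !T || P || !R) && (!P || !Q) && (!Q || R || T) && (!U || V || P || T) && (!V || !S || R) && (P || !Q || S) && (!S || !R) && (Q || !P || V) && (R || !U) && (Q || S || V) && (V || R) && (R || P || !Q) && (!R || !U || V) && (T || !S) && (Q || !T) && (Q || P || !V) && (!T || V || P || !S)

P ↦ true; Q ↦ false; R ↦ true; S ↦ false; T ↦ false; U ↦ false; V ↦ true

Branch on P: set P = true.
The clause (!Q) is unit, so Q = false.
The clause (V) is unit, so V = true.
The clause (!T) is unit, so T = false.
The clause (!U) is unit, so U = false.
The clause (R) is unit, so R = true.
The clause (!S) is unit, so S = false.
This assignment satisfies each clause.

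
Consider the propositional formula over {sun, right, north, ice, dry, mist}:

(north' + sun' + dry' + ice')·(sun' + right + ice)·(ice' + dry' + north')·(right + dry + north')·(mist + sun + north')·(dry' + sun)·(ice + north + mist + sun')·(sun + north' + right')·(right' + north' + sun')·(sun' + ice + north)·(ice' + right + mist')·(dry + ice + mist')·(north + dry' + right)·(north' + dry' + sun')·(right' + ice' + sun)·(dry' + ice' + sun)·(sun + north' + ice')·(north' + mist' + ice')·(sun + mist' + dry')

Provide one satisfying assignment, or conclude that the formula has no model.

Case dry = 1:
The clause (sun) is unit, so sun = 1.
The clause (north') is unit, so north = 0.
The clause (ice) is unit, so ice = 1.
The clause (right) is unit, so right = 1.
Every clause is now satisfied; mist is unconstrained.

sun ↦ 1; right ↦ 1; north ↦ 0; ice ↦ 1; dry ↦ 1; mist ↦ 0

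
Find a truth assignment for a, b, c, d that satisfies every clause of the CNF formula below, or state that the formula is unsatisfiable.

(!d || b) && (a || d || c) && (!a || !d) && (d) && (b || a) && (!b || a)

The clause (d) is unit, so d = true.
The clause (b) is unit, so b = true.
The clause (!a) is unit, so a = false.
But (a) is also a unit clause — contradiction.

UNSATISFIABLE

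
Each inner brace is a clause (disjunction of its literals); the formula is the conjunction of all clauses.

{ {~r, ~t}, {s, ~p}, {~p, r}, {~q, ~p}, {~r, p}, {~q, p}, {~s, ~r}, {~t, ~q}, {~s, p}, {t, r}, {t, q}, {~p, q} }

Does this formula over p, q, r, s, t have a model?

Yes

Try r = 0.
Unit clause (~p) forces p = 0.
Unit clause (~q) forces q = 0.
Unit clause (~s) forces s = 0.
Unit clause (t) forces t = 1.
All clauses are satisfied.
A satisfying assignment: p: 0; q: 0; r: 0; s: 0; t: 1.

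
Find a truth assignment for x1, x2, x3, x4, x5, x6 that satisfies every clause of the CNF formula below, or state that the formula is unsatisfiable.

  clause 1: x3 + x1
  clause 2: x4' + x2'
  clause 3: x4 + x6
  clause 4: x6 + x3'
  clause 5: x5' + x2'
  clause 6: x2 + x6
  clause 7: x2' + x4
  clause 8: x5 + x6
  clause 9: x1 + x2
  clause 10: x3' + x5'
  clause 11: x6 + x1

Try x3 = 0.
From the singleton clause (x1), x1 = 1.
Try x4 = 0.
From the singleton clause (x6), x6 = 1.
From the singleton clause (x2'), x2 = 0.
No clause remains; x5 is free.

x1=1; x2=0; x3=0; x4=0; x5=1; x6=1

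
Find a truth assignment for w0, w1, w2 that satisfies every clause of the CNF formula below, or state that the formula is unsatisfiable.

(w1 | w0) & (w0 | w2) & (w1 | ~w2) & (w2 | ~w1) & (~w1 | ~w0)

Branch on w1: set w1 = 0.
The clause (w0) is unit, so w0 = 1.
The clause (~w2) is unit, so w2 = 0.
This assignment satisfies each clause.

w0=1, w1=0, w2=0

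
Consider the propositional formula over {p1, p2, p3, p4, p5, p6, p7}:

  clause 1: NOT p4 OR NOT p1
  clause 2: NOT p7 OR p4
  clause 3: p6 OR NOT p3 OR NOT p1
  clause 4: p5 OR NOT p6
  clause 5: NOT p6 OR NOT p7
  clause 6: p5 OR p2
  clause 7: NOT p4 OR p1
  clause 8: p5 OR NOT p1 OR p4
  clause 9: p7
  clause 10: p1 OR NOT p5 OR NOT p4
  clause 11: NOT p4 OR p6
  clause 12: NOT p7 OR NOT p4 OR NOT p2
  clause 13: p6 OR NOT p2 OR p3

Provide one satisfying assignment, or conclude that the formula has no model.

(p7) alone gives p7 = true.
(p4) alone gives p4 = true.
(NOT p1) alone gives p1 = false.
But (p1) is also a unit clause — contradiction.

UNSATISFIABLE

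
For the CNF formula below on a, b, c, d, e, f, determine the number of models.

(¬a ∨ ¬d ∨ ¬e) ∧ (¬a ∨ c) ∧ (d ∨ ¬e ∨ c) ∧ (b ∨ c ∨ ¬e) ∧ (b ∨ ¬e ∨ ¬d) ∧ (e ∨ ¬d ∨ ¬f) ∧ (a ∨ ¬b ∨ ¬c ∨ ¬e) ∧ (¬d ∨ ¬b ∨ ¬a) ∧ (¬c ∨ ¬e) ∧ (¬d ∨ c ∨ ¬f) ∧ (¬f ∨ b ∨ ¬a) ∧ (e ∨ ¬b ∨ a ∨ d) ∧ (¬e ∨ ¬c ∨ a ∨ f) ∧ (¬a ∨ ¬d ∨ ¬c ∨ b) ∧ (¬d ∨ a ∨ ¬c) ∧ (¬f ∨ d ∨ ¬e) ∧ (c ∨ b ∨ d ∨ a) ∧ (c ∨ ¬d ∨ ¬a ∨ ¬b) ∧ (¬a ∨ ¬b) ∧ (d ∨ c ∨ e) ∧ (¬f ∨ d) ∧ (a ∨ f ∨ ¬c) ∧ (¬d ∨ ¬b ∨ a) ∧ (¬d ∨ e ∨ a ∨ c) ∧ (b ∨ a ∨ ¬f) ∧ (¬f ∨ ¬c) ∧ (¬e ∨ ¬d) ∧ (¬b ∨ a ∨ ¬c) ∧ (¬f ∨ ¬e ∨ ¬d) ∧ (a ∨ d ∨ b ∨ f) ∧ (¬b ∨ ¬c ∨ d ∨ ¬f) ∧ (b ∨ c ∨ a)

There are 2^6 = 64 truth assignments over (a, b, c, d, e, f).
Split on d. With d = True, the clauses containing d are satisfied and ¬d drops from the rest; 0 of the 2^5 = 32 assignments to the other variables satisfy what remains.
With d = False, by the same count on the reduced clause set, 1 assignment works.
(One model: a=T, b=F, c=T, d=F, e=F, f=F.)
Total: 0 + 1 = 1.

1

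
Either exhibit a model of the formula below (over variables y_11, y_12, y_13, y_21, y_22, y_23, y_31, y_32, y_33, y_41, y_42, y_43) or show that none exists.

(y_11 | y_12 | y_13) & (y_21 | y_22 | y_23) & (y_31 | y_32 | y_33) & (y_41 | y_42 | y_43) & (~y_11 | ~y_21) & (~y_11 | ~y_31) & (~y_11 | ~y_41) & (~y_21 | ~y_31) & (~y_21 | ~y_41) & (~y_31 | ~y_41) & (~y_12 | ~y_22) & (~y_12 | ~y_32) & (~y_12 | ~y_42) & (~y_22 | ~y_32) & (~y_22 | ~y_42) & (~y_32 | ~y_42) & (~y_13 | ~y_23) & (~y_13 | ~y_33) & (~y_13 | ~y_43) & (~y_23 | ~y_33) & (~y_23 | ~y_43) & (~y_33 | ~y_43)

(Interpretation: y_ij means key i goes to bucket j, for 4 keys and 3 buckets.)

Case y_11 = 0:
Case y_12 = 1:
From the singleton clause (~y_22), y_22 = 0.
From the singleton clause (~y_32), y_32 = 0.
From the singleton clause (~y_42), y_42 = 0.
Case y_21 = 1:
From the singleton clause (~y_31), y_31 = 0.
From the singleton clause (y_33), y_33 = 1.
From the singleton clause (~y_41), y_41 = 0.
From the singleton clause (y_43), y_43 = 1.
Now (~y_43) is unsatisfied and unit — conflict.
That branch fails; take y_21 = 0 instead.
From the singleton clause (y_23), y_23 = 1.
From the singleton clause (~y_13), y_13 = 0.
From the singleton clause (~y_33), y_33 = 0.
From the singleton clause (y_31), y_31 = 1.
From the singleton clause (~y_41), y_41 = 0.
From the singleton clause (y_43), y_43 = 1.
Now (~y_43) is unsatisfied and unit — conflict.
Neither y_21 = 1 nor y_21 = 0 works.
That branch fails; take y_12 = 0 instead.
From the singleton clause (y_13), y_13 = 1.
From the singleton clause (~y_23), y_23 = 0.
From the singleton clause (~y_33), y_33 = 0.
From the singleton clause (~y_43), y_43 = 0.
Case y_21 = 1:
From the singleton clause (~y_31), y_31 = 0.
From the singleton clause (y_32), y_32 = 1.
From the singleton clause (~y_41), y_41 = 0.
From the singleton clause (y_42), y_42 = 1.
Now (~y_42) is unsatisfied and unit — conflict.
That branch fails; take y_21 = 0 instead.
From the singleton clause (y_22), y_22 = 1.
From the singleton clause (~y_32), y_32 = 0.
From the singleton clause (y_31), y_31 = 1.
From the singleton clause (~y_41), y_41 = 0.
From the singleton clause (y_42), y_42 = 1.
Now (~y_42) is unsatisfied and unit — conflict.
Neither y_21 = 1 nor y_21 = 0 works.
Neither y_12 = 1 nor y_12 = 0 works.
That branch fails; take y_11 = 1 instead.
From the singleton clause (~y_21), y_21 = 0.
From the singleton clause (~y_31), y_31 = 0.
From the singleton clause (~y_41), y_41 = 0.
Case y_22 = 1:
From the singleton clause (~y_12), y_12 = 0.
From the singleton clause (~y_32), y_32 = 0.
From the singleton clause (y_33), y_33 = 1.
From the singleton clause (~y_42), y_42 = 0.
From the singleton clause (y_43), y_43 = 1.
Now (~y_43) is unsatisfied and unit — conflict.
That branch fails; take y_22 = 0 instead.
From the singleton clause (y_23), y_23 = 1.
From the singleton clause (~y_13), y_13 = 0.
From the singleton clause (~y_33), y_33 = 0.
From the singleton clause (y_32), y_32 = 1.
From the singleton clause (~y_12), y_12 = 0.
From the singleton clause (~y_42), y_42 = 0.
From the singleton clause (y_43), y_43 = 1.
Now (~y_43) is unsatisfied and unit — conflict.
Neither y_22 = 1 nor y_22 = 0 works.
Neither y_11 = 1 nor y_11 = 0 works.

UNSATISFIABLE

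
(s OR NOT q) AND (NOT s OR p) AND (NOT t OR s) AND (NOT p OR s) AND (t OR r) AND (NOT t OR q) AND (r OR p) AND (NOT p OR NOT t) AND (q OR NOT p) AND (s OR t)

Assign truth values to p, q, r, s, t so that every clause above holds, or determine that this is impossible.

Try s = true.
The clause (p) is unit, so p = true.
The clause (NOT t) is unit, so t = false.
The clause (r) is unit, so r = true.
The clause (q) is unit, so q = true.
All clauses are satisfied.

p=true, q=true, r=true, s=true, t=false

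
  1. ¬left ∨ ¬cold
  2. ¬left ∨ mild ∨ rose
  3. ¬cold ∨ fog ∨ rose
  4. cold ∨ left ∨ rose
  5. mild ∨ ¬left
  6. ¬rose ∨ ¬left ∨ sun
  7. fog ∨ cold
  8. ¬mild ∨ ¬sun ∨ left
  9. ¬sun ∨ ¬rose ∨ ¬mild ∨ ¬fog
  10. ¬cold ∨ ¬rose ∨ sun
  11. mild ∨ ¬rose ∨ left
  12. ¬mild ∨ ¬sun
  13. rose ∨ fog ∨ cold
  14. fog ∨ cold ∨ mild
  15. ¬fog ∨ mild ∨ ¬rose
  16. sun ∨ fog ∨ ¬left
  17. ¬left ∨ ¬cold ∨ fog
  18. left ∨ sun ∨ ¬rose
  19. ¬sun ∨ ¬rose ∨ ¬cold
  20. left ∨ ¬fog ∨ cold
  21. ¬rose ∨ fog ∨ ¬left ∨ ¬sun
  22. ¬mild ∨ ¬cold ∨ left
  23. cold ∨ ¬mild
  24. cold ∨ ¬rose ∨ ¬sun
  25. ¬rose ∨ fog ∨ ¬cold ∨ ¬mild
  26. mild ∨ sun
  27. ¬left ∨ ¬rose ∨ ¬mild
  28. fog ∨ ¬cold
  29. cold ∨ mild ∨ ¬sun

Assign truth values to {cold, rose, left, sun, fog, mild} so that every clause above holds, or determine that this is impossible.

cold: True; rose: False; left: False; sun: True; fog: True; mild: False

Suppose left = False.
Suppose cold = True.
From the singleton clause (¬mild), mild = False.
From the singleton clause (¬rose), rose = False.
From the singleton clause (fog), fog = True.
From the singleton clause (sun), sun = True.
All clauses are satisfied.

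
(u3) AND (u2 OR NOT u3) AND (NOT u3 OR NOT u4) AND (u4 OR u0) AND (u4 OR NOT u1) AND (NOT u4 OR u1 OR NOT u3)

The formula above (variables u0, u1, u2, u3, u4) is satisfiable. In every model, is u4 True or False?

False

Suppose u4 = true.
Unit clause (u3) forces u3 = true.
Now (NOT u3) is unsatisfied and unit — conflict.
So every satisfying assignment has u4 = False.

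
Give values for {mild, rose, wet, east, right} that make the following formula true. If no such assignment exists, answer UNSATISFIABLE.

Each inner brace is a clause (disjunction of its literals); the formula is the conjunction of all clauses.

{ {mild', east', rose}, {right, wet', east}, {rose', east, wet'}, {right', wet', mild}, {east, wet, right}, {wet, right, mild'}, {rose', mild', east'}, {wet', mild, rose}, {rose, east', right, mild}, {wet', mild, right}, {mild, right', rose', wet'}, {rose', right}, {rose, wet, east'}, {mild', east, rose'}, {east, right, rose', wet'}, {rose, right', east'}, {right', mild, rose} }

Try rose = 0.
Try mild = 1.
The clause (east') is unit, so east = 0.
Try right = 1.
Every clause is now satisfied; wet is unconstrained.

mild ↦ 1,  rose ↦ 0,  wet ↦ 0,  east ↦ 0,  right ↦ 1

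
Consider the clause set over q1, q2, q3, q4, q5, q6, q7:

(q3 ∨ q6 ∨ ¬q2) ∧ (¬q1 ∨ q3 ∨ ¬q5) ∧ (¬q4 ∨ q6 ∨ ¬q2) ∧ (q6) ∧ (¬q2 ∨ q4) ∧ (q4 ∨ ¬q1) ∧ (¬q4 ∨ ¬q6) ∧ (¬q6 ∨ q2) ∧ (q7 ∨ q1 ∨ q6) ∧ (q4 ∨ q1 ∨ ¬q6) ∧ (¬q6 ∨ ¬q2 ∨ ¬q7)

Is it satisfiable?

Unsatisfiable

(q6) alone gives q6 = True.
(¬q4) alone gives q4 = False.
(¬q2) alone gives q2 = False.
Now (q2) is unsatisfied and unit — conflict.
No assignment satisfies every clause.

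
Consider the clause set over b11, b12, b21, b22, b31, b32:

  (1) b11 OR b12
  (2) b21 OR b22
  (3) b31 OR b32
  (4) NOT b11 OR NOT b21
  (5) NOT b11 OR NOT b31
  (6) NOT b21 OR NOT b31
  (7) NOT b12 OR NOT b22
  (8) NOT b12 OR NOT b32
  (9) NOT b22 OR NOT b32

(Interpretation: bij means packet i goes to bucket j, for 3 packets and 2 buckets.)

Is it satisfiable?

Suppose b11 = true.
The clause (NOT b21) is unit, so b21 = false.
The clause (b22) is unit, so b22 = true.
The clause (NOT b31) is unit, so b31 = false.
The clause (b32) is unit, so b32 = true.
Now (NOT b32) is unsatisfied and unit — conflict.
Backtrack on b11: now try b11 = false.
The clause (b12) is unit, so b12 = true.
The clause (NOT b22) is unit, so b22 = false.
The clause (b21) is unit, so b21 = true.
The clause (NOT b31) is unit, so b31 = false.
The clause (b32) is unit, so b32 = true.
Now (NOT b32) is unsatisfied and unit — conflict.
Both values of b11 lead to a conflict.
No assignment satisfies every clause.

No, unsatisfiable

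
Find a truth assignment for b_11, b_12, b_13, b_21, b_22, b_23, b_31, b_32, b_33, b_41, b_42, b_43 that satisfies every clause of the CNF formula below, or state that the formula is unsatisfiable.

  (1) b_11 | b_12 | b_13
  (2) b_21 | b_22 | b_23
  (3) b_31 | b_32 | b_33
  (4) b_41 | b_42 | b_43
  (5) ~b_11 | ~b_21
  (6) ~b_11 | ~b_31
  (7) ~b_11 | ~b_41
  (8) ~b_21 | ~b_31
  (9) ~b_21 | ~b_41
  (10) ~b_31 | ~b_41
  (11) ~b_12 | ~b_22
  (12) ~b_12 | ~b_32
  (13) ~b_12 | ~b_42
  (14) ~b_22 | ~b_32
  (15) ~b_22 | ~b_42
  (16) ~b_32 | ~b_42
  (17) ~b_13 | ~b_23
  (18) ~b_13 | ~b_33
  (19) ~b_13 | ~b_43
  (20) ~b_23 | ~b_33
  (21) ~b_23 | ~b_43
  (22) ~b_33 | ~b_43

UNSATISFIABLE

Branch on b_11: set b_11 = 0.
Branch on b_12: set b_12 = 1.
From the singleton clause (~b_22), b_22 = 0.
From the singleton clause (~b_32), b_32 = 0.
From the singleton clause (~b_42), b_42 = 0.
Branch on b_21: set b_21 = 1.
From the singleton clause (~b_31), b_31 = 0.
From the singleton clause (b_33), b_33 = 1.
From the singleton clause (~b_41), b_41 = 0.
From the singleton clause (b_43), b_43 = 1.
That conflicts with the unit clause (~b_43).
So b_21 must be the other value — set b_21 = 0.
From the singleton clause (b_23), b_23 = 1.
From the singleton clause (~b_13), b_13 = 0.
From the singleton clause (~b_33), b_33 = 0.
From the singleton clause (b_31), b_31 = 1.
From the singleton clause (~b_41), b_41 = 0.
From the singleton clause (b_43), b_43 = 1.
That conflicts with the unit clause (~b_43).
Both values of b_21 lead to a conflict.
So b_12 must be the other value — set b_12 = 0.
From the singleton clause (b_13), b_13 = 1.
From the singleton clause (~b_23), b_23 = 0.
From the singleton clause (~b_33), b_33 = 0.
From the singleton clause (~b_43), b_43 = 0.
Branch on b_21: set b_21 = 1.
From the singleton clause (~b_31), b_31 = 0.
From the singleton clause (b_32), b_32 = 1.
From the singleton clause (~b_41), b_41 = 0.
From the singleton clause (b_42), b_42 = 1.
That conflicts with the unit clause (~b_42).
So b_21 must be the other value — set b_21 = 0.
From the singleton clause (b_22), b_22 = 1.
From the singleton clause (~b_32), b_32 = 0.
From the singleton clause (b_31), b_31 = 1.
From the singleton clause (~b_41), b_41 = 0.
From the singleton clause (b_42), b_42 = 1.
That conflicts with the unit clause (~b_42).
Both values of b_21 lead to a conflict.
Both values of b_12 lead to a conflict.
So b_11 must be the other value — set b_11 = 1.
From the singleton clause (~b_21), b_21 = 0.
From the singleton clause (~b_31), b_31 = 0.
From the singleton clause (~b_41), b_41 = 0.
Branch on b_22: set b_22 = 1.
From the singleton clause (~b_12), b_12 = 0.
From the singleton clause (~b_32), b_32 = 0.
From the singleton clause (b_33), b_33 = 1.
From the singleton clause (~b_42), b_42 = 0.
From the singleton clause (b_43), b_43 = 1.
That conflicts with the unit clause (~b_43).
So b_22 must be the other value — set b_22 = 0.
From the singleton clause (b_23), b_23 = 1.
From the singleton clause (~b_13), b_13 = 0.
From the singleton clause (~b_33), b_33 = 0.
From the singleton clause (b_32), b_32 = 1.
From the singleton clause (~b_12), b_12 = 0.
From the singleton clause (~b_42), b_42 = 0.
From the singleton clause (b_43), b_43 = 1.
That conflicts with the unit clause (~b_43).
Both values of b_22 lead to a conflict.
Both values of b_11 lead to a conflict.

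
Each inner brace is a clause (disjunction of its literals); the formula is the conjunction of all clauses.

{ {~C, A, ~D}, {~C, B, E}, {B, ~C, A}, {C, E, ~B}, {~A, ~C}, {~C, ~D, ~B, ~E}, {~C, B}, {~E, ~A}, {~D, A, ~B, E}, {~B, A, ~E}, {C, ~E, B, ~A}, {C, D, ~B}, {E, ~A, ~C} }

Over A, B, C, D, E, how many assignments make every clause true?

7

There are 2^5 = 32 truth assignments over (A, B, C, D, E).
Split on C. With C = 1, the clauses containing C are satisfied and ~C drops from the rest; 1 of the 2^4 = 16 assignments to the other variables satisfy what remains.
With C = 0, by the same count on the reduced clause set, 6 assignments work.
Total: 1 + 6 = 7.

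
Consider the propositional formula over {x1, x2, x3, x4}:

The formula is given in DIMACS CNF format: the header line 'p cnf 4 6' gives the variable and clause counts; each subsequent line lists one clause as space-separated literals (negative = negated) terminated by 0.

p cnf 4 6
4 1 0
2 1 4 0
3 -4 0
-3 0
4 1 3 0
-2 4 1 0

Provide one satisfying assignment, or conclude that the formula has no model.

x1 ↦ True; x2 ↦ True; x3 ↦ False; x4 ↦ False

(¬x3) alone gives x3 = False.
(¬x4) alone gives x4 = False.
(x1) alone gives x1 = True.
All clauses hold; x2 can take either value.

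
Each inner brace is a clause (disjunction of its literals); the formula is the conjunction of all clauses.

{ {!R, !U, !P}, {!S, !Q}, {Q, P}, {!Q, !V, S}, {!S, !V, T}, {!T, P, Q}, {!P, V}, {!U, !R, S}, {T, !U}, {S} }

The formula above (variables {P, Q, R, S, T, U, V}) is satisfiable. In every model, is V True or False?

Suppose V = false.
From the singleton clause (!P), P = false.
From the singleton clause (Q), Q = true.
From the singleton clause (!S), S = false.
But (S) is also a unit clause — contradiction.
So every satisfying assignment has V = True.

True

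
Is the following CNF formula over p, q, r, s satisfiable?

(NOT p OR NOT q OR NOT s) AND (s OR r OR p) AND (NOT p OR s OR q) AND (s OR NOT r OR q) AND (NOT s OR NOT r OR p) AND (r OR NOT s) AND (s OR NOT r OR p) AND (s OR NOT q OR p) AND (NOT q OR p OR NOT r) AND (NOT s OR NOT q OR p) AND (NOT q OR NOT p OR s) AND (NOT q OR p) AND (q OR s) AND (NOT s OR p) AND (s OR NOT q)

Suppose r = true.
Suppose s = true.
From the singleton clause (p), p = true.
From the singleton clause (NOT q), q = false.
This assignment satisfies each clause.
A satisfying assignment: p=true, q=false, r=true, s=true.

Satisfiable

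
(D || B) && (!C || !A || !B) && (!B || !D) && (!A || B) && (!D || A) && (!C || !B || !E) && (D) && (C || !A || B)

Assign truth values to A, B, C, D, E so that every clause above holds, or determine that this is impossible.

The clause (D) is unit, so D = true.
The clause (!B) is unit, so B = false.
The clause (!A) is unit, so A = false.
That conflicts with the unit clause (A).

UNSATISFIABLE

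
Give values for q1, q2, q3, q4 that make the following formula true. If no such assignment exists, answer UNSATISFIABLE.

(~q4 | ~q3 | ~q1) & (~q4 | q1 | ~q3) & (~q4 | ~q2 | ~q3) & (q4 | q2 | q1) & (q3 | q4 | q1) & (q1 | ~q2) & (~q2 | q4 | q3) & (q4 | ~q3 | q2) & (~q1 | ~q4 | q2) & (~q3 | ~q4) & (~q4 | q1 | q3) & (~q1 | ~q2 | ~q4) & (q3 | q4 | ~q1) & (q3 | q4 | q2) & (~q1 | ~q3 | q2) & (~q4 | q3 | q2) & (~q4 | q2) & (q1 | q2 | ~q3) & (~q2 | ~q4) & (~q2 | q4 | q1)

Branch on q1: set q1 = 1.
Branch on q4: set q4 = 0.
Unit clause (q3) forces q3 = 1.
Unit clause (q2) forces q2 = 1.
Every clause now holds.

q1: 1,  q2: 1,  q3: 1,  q4: 0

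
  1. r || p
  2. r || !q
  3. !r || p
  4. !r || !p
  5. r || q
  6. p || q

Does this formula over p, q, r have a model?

Unsatisfiable

Branch on r: set r = true.
Unit clause (p) forces p = true.
But (!p) is also a unit clause — contradiction.
Backtrack on r: now try r = false.
Unit clause (p) forces p = true.
Unit clause (!q) forces q = false.
But (q) is also a unit clause — contradiction.
Neither r = true nor r = false works.
No assignment satisfies every clause.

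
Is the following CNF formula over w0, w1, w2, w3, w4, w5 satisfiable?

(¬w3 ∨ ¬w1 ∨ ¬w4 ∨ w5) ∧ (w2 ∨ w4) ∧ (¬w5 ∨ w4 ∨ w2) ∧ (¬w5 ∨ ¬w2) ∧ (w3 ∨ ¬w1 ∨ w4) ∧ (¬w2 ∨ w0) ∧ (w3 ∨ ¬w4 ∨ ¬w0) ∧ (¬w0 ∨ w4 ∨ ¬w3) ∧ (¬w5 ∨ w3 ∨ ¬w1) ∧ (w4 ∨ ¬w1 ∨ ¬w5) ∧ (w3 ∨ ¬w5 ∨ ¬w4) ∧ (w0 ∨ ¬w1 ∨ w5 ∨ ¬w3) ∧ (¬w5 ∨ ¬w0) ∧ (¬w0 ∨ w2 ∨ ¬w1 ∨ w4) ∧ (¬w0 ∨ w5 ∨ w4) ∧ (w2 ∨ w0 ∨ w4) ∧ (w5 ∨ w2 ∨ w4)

Satisfiable

Branch on w2: set w2 = False.
(w4) alone gives w4 = True.
Branch on w3: set w3 = True.
Branch on w1: set w1 = True.
(w5) alone gives w5 = True.
(¬w0) alone gives w0 = False.
Every clause now holds.
A satisfying assignment: w0: False,  w1: True,  w2: False,  w3: True,  w4: True,  w5: True.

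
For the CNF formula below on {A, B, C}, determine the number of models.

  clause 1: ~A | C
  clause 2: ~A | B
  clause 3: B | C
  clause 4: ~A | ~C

There are 2^3 = 8 truth assignments over (A, B, C).
Check each against the 4 clauses (columns in the order A, B, C):
  F F F  ✗ fails (B | C)
  F F T  ✓ satisfies all
  F T F  ✓ satisfies all
  F T T  ✓ satisfies all
  T F F  ✗ fails (~A | C)
  T F T  ✗ fails (~A | B)
  T T F  ✗ fails (~A | C)
  T T T  ✗ fails (~A | ~C)
3 of the 8 rows are models.

3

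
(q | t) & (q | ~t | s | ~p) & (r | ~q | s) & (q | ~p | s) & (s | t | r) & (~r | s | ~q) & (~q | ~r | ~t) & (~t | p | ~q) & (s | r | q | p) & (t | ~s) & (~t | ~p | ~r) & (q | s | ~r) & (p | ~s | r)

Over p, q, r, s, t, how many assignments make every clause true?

There are 2^5 = 32 truth assignments over (p, q, r, s, t).
Split on s. With s = 1, the clauses containing s are satisfied and ~s drops from the rest; 3 of the 2^4 = 16 assignments to the other variables satisfy what remains.
With s = 0, by the same count on the reduced clause set, 0 assignments work.
Total: 3 + 0 = 3.

3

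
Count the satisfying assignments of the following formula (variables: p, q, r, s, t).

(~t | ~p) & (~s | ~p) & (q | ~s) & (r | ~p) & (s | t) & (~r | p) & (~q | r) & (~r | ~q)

There are 2^5 = 32 truth assignments over (p, q, r, s, t).
Split on r. With r = 1, the clauses containing r are satisfied and ~r drops from the rest; 0 of the 2^4 = 16 assignments to the other variables satisfy what remains.
With r = 0, by the same count on the reduced clause set, 1 assignment works.
Total: 0 + 1 = 1.

1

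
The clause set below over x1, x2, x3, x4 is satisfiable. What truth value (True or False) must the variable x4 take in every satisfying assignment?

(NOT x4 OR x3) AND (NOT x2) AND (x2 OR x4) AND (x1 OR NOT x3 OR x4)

True

Suppose x4 = false.
(NOT x2) alone gives x2 = false.
Now (x2) is unsatisfied and unit — conflict.
So every satisfying assignment has x4 = True.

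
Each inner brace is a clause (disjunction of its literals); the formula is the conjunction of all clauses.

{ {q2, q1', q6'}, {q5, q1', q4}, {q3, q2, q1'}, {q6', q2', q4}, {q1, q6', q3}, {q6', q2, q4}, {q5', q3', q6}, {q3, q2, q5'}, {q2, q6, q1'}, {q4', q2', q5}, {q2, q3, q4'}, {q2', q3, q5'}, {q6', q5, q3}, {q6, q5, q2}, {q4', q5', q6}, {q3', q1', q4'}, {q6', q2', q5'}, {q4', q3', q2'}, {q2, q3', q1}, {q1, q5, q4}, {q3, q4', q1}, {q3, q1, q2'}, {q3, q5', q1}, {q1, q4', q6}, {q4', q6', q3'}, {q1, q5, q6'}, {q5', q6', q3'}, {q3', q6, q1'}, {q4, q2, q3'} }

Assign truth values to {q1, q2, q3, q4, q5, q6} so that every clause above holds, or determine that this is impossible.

UNSATISFIABLE

Suppose q2 = 1.
Suppose q6 = 0.
Suppose q5 = 0.
Unit clause (q4') forces q4 = 0.
Unit clause (q1') forces q1 = 0.
But (q1) is also a unit clause — contradiction.
So q5 must be the other value — set q5 = 1.
Unit clause (q3') forces q3 = 0.
But (q3) is also a unit clause — contradiction.
Both values of q5 lead to a conflict.
So q6 must be the other value — set q6 = 1.
Unit clause (q4) forces q4 = 1.
Unit clause (q5) forces q5 = 1.
But (q5') is also a unit clause — contradiction.
Both values of q6 lead to a conflict.
So q2 must be the other value — set q2 = 0.
Suppose q1 = 0.
Unit clause (q3') forces q3 = 0.
Unit clause (q6') forces q6 = 0.
Unit clause (q5') forces q5 = 0.
But (q5) is also a unit clause — contradiction.
So q1 must be the other value — set q1 = 1.
Unit clause (q6') forces q6 = 0.
But (q6) is also a unit clause — contradiction.
Both values of q1 lead to a conflict.
Both values of q2 lead to a conflict.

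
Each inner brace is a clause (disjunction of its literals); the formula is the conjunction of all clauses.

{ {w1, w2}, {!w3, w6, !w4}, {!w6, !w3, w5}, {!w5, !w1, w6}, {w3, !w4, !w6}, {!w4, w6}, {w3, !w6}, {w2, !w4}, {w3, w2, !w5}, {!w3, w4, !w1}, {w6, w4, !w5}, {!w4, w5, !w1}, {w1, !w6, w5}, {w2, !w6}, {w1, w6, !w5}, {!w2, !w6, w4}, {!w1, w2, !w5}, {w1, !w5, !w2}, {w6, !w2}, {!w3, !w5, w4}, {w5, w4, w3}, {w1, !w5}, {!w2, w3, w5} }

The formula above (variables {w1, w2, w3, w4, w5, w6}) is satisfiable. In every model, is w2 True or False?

True

Suppose w2 = false.
Unit clause (w1) forces w1 = true.
Unit clause (!w4) forces w4 = false.
Unit clause (!w3) forces w3 = false.
Unit clause (!w6) forces w6 = false.
Unit clause (!w5) forces w5 = false.
Now (w5) is unsatisfied and unit — conflict.
So every satisfying assignment has w2 = True.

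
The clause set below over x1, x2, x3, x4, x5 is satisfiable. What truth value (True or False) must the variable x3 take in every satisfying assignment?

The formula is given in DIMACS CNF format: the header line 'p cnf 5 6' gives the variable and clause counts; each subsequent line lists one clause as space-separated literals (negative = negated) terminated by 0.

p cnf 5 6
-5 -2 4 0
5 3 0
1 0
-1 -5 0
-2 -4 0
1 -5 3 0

True

Suppose x3 = False.
From the singleton clause (x5), x5 = True.
From the singleton clause (x1), x1 = True.
Now (¬x1) is unsatisfied and unit — conflict.
So every satisfying assignment has x3 = True.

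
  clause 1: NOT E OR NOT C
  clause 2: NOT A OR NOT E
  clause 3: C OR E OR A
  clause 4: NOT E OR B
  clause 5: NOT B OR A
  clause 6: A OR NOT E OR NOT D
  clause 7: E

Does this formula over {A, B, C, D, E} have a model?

(E) alone gives E = true.
(NOT C) alone gives C = false.
(NOT A) alone gives A = false.
(B) alone gives B = true.
Now (NOT B) is unsatisfied and unit — conflict.
No assignment satisfies every clause.

Unsatisfiable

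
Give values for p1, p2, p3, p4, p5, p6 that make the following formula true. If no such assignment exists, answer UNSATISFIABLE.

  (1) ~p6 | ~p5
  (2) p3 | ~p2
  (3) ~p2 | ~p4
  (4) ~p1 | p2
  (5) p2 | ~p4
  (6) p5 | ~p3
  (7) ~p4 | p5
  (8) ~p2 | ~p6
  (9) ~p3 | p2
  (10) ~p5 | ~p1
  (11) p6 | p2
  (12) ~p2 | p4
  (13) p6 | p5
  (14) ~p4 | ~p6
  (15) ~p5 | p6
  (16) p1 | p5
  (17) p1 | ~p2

Branch on p6: set p6 = 0.
The clause (p2) is unit, so p2 = 1.
The clause (p3) is unit, so p3 = 1.
The clause (~p4) is unit, so p4 = 0.
But (p4) is also a unit clause — contradiction.
Backtrack on p6: now try p6 = 1.
The clause (~p5) is unit, so p5 = 0.
The clause (~p3) is unit, so p3 = 0.
The clause (~p2) is unit, so p2 = 0.
The clause (~p1) is unit, so p1 = 0.
But (p1) is also a unit clause — contradiction.
Both values of p6 lead to a conflict.

UNSATISFIABLE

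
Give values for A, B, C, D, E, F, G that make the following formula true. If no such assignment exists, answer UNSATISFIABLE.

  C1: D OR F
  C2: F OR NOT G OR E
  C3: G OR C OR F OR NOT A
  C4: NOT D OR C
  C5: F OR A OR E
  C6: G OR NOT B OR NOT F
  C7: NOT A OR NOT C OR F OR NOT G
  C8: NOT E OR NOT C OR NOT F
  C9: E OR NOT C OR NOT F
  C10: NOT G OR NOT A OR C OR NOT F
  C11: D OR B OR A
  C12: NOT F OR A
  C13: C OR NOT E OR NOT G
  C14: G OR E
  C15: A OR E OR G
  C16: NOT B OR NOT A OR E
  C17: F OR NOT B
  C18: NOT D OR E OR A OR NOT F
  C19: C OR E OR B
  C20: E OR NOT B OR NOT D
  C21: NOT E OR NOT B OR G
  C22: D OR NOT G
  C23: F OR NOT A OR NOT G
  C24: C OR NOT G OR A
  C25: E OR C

A ↦ true,  B ↦ false,  C ↦ true,  D ↦ true,  E ↦ true,  F ↦ false,  G ↦ false

Suppose D = true.
From the singleton clause (C), C = true.
Suppose E = true.
From the singleton clause (NOT F), F = false.
From the singleton clause (NOT B), B = false.
Suppose A = true.
From the singleton clause (NOT G), G = false.
All clauses are satisfied.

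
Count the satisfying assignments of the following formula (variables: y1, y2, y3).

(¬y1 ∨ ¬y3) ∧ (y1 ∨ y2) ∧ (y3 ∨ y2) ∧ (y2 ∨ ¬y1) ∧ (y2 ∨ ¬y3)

There are 2^3 = 8 truth assignments over (y1, y2, y3).
Split on y2. With y2 = True, the clauses containing y2 are satisfied and ¬y2 drops from the rest; 3 of the 2^2 = 4 assignments to the other variables satisfy what remains.
With y2 = False, by the same count on the reduced clause set, 0 assignments work.
Total: 3 + 0 = 3.

3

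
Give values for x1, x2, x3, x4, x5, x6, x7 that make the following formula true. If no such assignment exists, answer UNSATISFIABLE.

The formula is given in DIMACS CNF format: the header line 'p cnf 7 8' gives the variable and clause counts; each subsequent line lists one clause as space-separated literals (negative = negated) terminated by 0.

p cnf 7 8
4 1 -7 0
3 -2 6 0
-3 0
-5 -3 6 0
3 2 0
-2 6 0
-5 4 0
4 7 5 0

x1: True; x2: True; x3: False; x4: True; x5: True; x6: True; x7: True

The clause (¬x3) is unit, so x3 = False.
The clause (x2) is unit, so x2 = True.
The clause (x6) is unit, so x6 = True.
Suppose x5 = True.
The clause (x4) is unit, so x4 = True.
All clauses hold; x1, x7 can take either value.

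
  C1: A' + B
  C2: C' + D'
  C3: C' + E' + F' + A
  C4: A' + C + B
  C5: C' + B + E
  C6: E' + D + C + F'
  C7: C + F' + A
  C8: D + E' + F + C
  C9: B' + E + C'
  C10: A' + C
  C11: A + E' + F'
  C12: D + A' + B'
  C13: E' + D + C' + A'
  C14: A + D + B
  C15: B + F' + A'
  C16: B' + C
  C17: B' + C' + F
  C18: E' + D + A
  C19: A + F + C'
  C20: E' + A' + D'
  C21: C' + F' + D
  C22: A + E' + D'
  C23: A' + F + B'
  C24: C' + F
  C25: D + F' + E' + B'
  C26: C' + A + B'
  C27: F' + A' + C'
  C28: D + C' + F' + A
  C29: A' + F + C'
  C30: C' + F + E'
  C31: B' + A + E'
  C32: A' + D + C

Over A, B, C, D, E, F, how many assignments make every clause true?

There are 2^6 = 64 truth assignments over (A, B, C, D, E, F).
Split on A. With A = 1, the clauses containing A are satisfied and A' drops from the rest; 0 of the 2^5 = 32 assignments to the other variables satisfy what remains.
With A = 0, by the same count on the reduced clause set, 1 assignment works.
(One model: A=F, B=F, C=F, D=T, E=F, F=F.)
Total: 0 + 1 = 1.

1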